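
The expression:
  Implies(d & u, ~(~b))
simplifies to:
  b | ~d | ~u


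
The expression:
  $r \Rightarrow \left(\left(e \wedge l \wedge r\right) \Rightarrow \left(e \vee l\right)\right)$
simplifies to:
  $\text{True}$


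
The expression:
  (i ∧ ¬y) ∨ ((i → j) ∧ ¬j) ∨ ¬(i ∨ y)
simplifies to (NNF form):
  (¬i ∧ ¬j) ∨ ¬y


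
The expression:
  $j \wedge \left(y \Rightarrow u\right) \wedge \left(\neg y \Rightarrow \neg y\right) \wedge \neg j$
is never true.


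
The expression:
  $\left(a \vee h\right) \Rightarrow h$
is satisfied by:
  {h: True, a: False}
  {a: False, h: False}
  {a: True, h: True}


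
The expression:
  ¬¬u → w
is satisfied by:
  {w: True, u: False}
  {u: False, w: False}
  {u: True, w: True}


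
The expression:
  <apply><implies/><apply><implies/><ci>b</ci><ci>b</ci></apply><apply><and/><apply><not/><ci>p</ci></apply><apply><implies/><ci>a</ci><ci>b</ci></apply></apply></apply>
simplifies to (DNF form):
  <apply><or/><apply><and/><ci>b</ci><apply><not/><ci>p</ci></apply></apply><apply><and/><apply><not/><ci>a</ci></apply><apply><not/><ci>p</ci></apply></apply></apply>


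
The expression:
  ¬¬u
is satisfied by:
  {u: True}


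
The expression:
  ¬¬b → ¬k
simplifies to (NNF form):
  ¬b ∨ ¬k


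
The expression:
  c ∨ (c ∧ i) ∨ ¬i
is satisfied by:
  {c: True, i: False}
  {i: False, c: False}
  {i: True, c: True}


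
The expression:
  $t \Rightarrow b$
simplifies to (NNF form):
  $b \vee \neg t$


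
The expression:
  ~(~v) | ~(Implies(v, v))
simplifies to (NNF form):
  v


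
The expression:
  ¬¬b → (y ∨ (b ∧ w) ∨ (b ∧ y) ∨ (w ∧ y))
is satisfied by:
  {y: True, w: True, b: False}
  {y: True, w: False, b: False}
  {w: True, y: False, b: False}
  {y: False, w: False, b: False}
  {y: True, b: True, w: True}
  {y: True, b: True, w: False}
  {b: True, w: True, y: False}


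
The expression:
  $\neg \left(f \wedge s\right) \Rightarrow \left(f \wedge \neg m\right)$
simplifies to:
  $f \wedge \left(s \vee \neg m\right)$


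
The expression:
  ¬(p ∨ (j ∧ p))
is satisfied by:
  {p: False}


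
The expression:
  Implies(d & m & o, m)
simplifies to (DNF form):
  True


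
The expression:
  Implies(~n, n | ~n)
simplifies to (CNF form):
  True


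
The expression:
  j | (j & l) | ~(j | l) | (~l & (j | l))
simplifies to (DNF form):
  j | ~l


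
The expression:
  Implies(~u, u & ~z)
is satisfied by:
  {u: True}


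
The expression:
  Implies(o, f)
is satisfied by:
  {f: True, o: False}
  {o: False, f: False}
  {o: True, f: True}


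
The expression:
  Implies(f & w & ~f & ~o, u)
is always true.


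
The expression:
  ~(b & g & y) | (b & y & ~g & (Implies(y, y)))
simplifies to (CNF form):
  ~b | ~g | ~y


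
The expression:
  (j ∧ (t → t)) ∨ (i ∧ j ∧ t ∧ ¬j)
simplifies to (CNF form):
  j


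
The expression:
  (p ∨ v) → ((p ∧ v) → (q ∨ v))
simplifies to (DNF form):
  True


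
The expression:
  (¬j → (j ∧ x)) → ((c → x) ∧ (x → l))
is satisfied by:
  {l: True, x: False, c: False, j: False}
  {l: False, x: False, c: False, j: False}
  {l: True, c: True, x: False, j: False}
  {c: True, l: False, x: False, j: False}
  {l: True, x: True, c: False, j: False}
  {x: True, l: False, c: False, j: False}
  {l: True, c: True, x: True, j: False}
  {c: True, x: True, l: False, j: False}
  {j: True, l: True, x: False, c: False}
  {j: True, l: False, x: False, c: False}
  {j: True, l: True, x: True, c: False}
  {j: True, l: True, x: True, c: True}


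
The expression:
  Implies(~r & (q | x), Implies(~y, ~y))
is always true.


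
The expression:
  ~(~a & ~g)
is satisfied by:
  {a: True, g: True}
  {a: True, g: False}
  {g: True, a: False}


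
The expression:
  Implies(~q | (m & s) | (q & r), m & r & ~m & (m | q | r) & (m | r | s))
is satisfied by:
  {q: True, s: False, r: False, m: False}
  {m: True, q: True, s: False, r: False}
  {s: True, q: True, m: False, r: False}


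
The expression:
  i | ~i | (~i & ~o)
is always true.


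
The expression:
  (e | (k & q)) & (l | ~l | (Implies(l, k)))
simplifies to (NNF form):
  e | (k & q)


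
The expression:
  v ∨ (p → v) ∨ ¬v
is always true.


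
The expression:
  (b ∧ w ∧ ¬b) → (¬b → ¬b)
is always true.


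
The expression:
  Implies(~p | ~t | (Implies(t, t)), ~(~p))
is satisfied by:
  {p: True}


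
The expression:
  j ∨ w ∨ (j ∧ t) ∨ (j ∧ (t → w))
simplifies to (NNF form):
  j ∨ w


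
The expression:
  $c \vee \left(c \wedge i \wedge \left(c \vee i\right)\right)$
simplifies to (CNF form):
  $c$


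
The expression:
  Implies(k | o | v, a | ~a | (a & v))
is always true.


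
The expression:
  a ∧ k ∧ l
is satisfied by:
  {k: True, a: True, l: True}


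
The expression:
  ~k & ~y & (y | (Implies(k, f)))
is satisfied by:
  {y: False, k: False}


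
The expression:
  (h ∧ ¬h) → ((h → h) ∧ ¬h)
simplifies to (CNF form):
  True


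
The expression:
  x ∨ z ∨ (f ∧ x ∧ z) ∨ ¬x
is always true.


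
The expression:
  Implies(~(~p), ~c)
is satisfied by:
  {p: False, c: False}
  {c: True, p: False}
  {p: True, c: False}


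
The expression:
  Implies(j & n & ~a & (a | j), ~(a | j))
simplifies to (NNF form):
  a | ~j | ~n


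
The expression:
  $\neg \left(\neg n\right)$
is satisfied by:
  {n: True}


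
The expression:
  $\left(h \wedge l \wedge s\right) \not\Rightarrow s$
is never true.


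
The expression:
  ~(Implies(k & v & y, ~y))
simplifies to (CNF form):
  k & v & y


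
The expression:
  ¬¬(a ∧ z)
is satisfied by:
  {a: True, z: True}


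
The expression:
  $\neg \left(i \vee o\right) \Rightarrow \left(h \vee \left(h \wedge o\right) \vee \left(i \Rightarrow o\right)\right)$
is always true.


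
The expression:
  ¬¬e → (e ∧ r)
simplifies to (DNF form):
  r ∨ ¬e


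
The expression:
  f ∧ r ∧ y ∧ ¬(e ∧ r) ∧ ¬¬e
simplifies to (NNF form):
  False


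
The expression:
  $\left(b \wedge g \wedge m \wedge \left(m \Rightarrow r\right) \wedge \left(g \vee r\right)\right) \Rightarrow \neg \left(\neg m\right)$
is always true.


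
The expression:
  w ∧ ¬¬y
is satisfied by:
  {w: True, y: True}


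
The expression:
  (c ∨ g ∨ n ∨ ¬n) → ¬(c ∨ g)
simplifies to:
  ¬c ∧ ¬g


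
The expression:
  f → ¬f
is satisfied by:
  {f: False}


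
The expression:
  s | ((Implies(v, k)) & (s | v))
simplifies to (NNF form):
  s | (k & v)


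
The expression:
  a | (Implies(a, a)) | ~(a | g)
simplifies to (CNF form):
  True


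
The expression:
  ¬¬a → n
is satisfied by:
  {n: True, a: False}
  {a: False, n: False}
  {a: True, n: True}


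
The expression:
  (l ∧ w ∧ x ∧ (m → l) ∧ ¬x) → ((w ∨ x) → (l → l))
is always true.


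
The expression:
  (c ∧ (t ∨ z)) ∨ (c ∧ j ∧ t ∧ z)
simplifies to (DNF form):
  (c ∧ t) ∨ (c ∧ z)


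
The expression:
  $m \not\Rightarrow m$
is never true.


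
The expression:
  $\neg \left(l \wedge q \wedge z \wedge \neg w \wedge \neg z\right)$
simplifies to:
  $\text{True}$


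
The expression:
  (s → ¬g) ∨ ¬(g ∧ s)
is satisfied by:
  {s: False, g: False}
  {g: True, s: False}
  {s: True, g: False}


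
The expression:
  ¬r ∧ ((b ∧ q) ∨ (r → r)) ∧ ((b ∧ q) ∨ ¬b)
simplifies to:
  ¬r ∧ (q ∨ ¬b)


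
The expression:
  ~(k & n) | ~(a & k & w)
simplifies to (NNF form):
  ~a | ~k | ~n | ~w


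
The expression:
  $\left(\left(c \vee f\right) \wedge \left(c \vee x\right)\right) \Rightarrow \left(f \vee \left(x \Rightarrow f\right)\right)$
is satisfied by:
  {f: True, c: False, x: False}
  {f: False, c: False, x: False}
  {x: True, f: True, c: False}
  {x: True, f: False, c: False}
  {c: True, f: True, x: False}
  {c: True, f: False, x: False}
  {c: True, x: True, f: True}


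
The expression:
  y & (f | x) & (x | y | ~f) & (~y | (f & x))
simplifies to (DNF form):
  f & x & y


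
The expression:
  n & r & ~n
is never true.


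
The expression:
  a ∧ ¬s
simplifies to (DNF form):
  a ∧ ¬s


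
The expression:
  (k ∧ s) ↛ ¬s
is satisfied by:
  {s: True, k: True}


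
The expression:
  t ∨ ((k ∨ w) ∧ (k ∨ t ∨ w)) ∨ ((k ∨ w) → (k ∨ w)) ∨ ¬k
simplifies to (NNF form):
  True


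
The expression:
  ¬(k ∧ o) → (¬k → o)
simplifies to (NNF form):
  k ∨ o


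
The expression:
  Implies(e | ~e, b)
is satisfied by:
  {b: True}


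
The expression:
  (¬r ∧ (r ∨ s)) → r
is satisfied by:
  {r: True, s: False}
  {s: False, r: False}
  {s: True, r: True}


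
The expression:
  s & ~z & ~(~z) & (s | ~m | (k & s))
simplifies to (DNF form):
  False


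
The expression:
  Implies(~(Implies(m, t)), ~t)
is always true.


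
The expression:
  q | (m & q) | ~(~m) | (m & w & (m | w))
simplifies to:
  m | q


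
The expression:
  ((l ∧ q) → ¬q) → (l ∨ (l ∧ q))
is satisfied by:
  {l: True}


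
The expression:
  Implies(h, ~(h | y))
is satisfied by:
  {h: False}


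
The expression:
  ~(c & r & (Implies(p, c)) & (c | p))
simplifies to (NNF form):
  ~c | ~r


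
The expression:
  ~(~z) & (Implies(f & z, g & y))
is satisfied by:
  {z: True, g: True, y: True, f: False}
  {z: True, g: True, y: False, f: False}
  {z: True, y: True, g: False, f: False}
  {z: True, y: False, g: False, f: False}
  {z: True, f: True, g: True, y: True}


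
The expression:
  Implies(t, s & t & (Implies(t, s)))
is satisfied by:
  {s: True, t: False}
  {t: False, s: False}
  {t: True, s: True}


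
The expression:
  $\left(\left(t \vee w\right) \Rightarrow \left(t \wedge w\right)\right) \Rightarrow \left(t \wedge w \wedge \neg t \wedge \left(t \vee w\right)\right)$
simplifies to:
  $\left(t \wedge \neg w\right) \vee \left(w \wedge \neg t\right)$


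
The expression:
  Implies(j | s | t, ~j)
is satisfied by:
  {j: False}


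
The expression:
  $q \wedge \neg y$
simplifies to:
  $q \wedge \neg y$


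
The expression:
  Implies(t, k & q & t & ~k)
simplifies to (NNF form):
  ~t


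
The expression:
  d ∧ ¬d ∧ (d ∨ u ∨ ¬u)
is never true.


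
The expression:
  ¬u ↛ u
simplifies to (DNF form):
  True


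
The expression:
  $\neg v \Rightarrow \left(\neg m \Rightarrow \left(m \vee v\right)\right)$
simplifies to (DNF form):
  $m \vee v$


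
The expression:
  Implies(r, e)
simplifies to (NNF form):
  e | ~r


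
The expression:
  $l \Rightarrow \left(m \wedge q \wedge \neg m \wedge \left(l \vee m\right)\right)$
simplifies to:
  $\neg l$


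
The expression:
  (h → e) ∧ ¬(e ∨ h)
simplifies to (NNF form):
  ¬e ∧ ¬h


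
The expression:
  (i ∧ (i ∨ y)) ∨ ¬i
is always true.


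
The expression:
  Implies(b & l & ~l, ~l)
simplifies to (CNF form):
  True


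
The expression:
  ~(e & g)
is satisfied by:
  {g: False, e: False}
  {e: True, g: False}
  {g: True, e: False}


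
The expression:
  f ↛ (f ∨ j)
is never true.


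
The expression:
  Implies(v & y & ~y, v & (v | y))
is always true.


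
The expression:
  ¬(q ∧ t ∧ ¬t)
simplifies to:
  True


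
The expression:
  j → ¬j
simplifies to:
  ¬j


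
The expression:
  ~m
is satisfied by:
  {m: False}


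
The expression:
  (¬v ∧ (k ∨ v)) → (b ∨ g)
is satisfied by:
  {b: True, v: True, g: True, k: False}
  {b: True, v: True, g: False, k: False}
  {b: True, g: True, k: False, v: False}
  {b: True, g: False, k: False, v: False}
  {v: True, g: True, k: False, b: False}
  {v: True, g: False, k: False, b: False}
  {g: True, v: False, k: False, b: False}
  {g: False, v: False, k: False, b: False}
  {b: True, v: True, k: True, g: True}
  {b: True, v: True, k: True, g: False}
  {b: True, k: True, g: True, v: False}
  {b: True, k: True, g: False, v: False}
  {k: True, v: True, g: True, b: False}
  {k: True, v: True, g: False, b: False}
  {k: True, g: True, v: False, b: False}


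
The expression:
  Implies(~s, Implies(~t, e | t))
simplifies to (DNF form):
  e | s | t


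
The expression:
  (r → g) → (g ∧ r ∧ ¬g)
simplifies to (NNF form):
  r ∧ ¬g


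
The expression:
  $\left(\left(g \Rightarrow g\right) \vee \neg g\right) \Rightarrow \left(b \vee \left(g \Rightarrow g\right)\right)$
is always true.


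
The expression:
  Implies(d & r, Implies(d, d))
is always true.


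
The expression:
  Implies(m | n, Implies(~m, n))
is always true.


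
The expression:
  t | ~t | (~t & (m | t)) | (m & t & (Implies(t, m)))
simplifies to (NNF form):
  True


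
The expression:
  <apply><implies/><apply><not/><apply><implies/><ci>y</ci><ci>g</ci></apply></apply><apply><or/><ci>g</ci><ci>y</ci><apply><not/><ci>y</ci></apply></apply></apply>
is always true.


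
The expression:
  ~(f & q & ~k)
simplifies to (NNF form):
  k | ~f | ~q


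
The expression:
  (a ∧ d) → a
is always true.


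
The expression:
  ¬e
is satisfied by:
  {e: False}


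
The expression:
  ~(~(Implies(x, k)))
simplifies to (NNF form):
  k | ~x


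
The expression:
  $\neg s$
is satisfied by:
  {s: False}


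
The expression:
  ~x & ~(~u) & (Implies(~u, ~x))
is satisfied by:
  {u: True, x: False}


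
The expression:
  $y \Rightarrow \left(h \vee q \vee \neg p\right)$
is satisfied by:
  {q: True, h: True, p: False, y: False}
  {q: True, p: False, h: False, y: False}
  {h: True, q: False, p: False, y: False}
  {q: False, p: False, h: False, y: False}
  {y: True, q: True, h: True, p: False}
  {y: True, q: True, p: False, h: False}
  {y: True, h: True, q: False, p: False}
  {y: True, q: False, p: False, h: False}
  {q: True, p: True, h: True, y: False}
  {q: True, p: True, y: False, h: False}
  {p: True, h: True, y: False, q: False}
  {p: True, y: False, h: False, q: False}
  {q: True, p: True, y: True, h: True}
  {q: True, p: True, y: True, h: False}
  {p: True, y: True, h: True, q: False}


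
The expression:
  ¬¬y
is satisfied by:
  {y: True}


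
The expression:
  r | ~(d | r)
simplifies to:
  r | ~d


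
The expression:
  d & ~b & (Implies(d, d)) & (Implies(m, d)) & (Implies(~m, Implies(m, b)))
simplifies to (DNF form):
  d & ~b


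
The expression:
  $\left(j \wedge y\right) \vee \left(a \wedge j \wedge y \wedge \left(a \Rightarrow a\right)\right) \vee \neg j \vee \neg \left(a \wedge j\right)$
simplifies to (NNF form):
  $y \vee \neg a \vee \neg j$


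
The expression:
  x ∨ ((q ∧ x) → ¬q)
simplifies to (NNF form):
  True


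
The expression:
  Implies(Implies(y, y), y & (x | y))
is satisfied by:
  {y: True}


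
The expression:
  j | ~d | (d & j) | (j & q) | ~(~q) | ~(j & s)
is always true.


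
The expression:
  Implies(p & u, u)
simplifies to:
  True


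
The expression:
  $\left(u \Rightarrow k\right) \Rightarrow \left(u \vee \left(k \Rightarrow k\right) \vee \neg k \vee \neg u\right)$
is always true.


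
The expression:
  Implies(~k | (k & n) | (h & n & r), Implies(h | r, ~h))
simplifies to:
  ~h | (k & ~n)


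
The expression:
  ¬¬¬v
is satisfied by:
  {v: False}


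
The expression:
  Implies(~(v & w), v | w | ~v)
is always true.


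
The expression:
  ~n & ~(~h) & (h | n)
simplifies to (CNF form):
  h & ~n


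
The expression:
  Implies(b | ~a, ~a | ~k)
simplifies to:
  ~a | ~b | ~k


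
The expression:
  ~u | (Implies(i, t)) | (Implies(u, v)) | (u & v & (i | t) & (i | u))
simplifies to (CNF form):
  t | v | ~i | ~u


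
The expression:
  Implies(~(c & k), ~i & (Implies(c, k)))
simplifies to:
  (c & k) | (~c & ~i)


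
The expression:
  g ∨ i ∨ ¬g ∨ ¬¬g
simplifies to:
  True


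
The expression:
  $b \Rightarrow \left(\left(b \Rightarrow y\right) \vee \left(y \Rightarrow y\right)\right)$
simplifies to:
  $\text{True}$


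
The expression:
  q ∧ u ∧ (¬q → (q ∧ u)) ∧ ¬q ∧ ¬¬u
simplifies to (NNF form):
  False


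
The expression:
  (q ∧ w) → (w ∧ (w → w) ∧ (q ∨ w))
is always true.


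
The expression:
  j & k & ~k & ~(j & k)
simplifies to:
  False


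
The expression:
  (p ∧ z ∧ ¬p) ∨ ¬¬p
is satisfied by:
  {p: True}


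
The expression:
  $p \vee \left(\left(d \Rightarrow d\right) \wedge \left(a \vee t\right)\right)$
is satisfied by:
  {a: True, t: True, p: True}
  {a: True, t: True, p: False}
  {a: True, p: True, t: False}
  {a: True, p: False, t: False}
  {t: True, p: True, a: False}
  {t: True, p: False, a: False}
  {p: True, t: False, a: False}


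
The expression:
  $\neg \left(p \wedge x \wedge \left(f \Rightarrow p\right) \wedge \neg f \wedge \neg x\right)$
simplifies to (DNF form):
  $\text{True}$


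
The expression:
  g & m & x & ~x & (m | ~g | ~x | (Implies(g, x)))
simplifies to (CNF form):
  False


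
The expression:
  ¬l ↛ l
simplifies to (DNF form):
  True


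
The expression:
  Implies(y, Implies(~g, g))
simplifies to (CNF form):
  g | ~y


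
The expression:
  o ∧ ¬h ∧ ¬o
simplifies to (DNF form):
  False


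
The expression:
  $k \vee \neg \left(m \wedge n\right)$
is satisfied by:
  {k: True, m: False, n: False}
  {m: False, n: False, k: False}
  {n: True, k: True, m: False}
  {n: True, m: False, k: False}
  {k: True, m: True, n: False}
  {m: True, k: False, n: False}
  {n: True, m: True, k: True}


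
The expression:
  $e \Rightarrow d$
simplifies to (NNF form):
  $d \vee \neg e$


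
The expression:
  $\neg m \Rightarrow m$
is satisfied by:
  {m: True}


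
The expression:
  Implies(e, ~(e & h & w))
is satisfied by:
  {w: False, e: False, h: False}
  {h: True, w: False, e: False}
  {e: True, w: False, h: False}
  {h: True, e: True, w: False}
  {w: True, h: False, e: False}
  {h: True, w: True, e: False}
  {e: True, w: True, h: False}


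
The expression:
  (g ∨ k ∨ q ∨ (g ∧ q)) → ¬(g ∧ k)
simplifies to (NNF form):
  ¬g ∨ ¬k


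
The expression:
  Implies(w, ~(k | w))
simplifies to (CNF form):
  ~w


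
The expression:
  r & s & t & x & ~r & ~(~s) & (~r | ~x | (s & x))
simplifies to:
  False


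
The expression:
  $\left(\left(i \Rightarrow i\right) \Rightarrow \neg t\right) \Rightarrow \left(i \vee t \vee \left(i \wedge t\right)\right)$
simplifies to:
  $i \vee t$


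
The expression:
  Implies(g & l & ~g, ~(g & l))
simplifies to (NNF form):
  True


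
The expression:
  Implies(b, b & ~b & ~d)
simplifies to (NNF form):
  ~b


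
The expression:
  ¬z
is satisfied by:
  {z: False}


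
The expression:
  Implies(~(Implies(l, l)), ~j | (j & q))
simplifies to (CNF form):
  True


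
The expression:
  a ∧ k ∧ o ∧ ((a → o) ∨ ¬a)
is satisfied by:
  {a: True, o: True, k: True}


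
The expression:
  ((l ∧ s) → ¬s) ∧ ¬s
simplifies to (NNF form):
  ¬s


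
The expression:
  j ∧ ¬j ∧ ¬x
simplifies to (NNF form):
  False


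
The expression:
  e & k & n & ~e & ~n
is never true.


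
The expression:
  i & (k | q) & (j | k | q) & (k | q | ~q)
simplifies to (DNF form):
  (i & k) | (i & q)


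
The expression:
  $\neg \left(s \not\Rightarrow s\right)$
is always true.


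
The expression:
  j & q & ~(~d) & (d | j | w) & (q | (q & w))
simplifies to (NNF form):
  d & j & q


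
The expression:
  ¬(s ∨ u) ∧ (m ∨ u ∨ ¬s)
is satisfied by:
  {u: False, s: False}


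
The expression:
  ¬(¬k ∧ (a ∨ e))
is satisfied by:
  {k: True, e: False, a: False}
  {a: True, k: True, e: False}
  {k: True, e: True, a: False}
  {a: True, k: True, e: True}
  {a: False, e: False, k: False}


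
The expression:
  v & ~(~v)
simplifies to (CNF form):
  v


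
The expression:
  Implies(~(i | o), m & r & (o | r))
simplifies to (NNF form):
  i | o | (m & r)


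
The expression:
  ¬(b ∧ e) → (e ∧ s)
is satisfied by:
  {e: True, b: True, s: True}
  {e: True, b: True, s: False}
  {e: True, s: True, b: False}


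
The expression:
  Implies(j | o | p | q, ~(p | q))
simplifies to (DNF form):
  ~p & ~q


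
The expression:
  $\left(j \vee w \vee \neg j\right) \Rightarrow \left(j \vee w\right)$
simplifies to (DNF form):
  $j \vee w$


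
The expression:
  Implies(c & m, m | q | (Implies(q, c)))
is always true.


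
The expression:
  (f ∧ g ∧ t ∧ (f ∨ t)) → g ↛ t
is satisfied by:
  {g: False, t: False, f: False}
  {f: True, g: False, t: False}
  {t: True, g: False, f: False}
  {f: True, t: True, g: False}
  {g: True, f: False, t: False}
  {f: True, g: True, t: False}
  {t: True, g: True, f: False}


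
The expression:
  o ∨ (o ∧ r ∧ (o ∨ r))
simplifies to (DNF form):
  o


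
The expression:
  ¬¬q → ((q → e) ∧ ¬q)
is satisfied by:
  {q: False}


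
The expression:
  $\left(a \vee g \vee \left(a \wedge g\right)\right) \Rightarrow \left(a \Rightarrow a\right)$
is always true.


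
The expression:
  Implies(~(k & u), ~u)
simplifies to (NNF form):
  k | ~u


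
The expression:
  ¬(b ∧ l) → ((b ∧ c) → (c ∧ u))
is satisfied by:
  {u: True, l: True, c: False, b: False}
  {u: True, c: False, l: False, b: False}
  {l: True, u: False, c: False, b: False}
  {u: False, c: False, l: False, b: False}
  {b: True, u: True, l: True, c: False}
  {b: True, u: True, c: False, l: False}
  {b: True, l: True, u: False, c: False}
  {b: True, u: False, c: False, l: False}
  {u: True, c: True, l: True, b: False}
  {u: True, c: True, b: False, l: False}
  {c: True, l: True, b: False, u: False}
  {c: True, b: False, l: False, u: False}
  {u: True, c: True, b: True, l: True}
  {u: True, c: True, b: True, l: False}
  {c: True, b: True, l: True, u: False}


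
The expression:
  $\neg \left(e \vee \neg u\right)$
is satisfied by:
  {u: True, e: False}


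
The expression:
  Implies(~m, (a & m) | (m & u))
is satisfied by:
  {m: True}


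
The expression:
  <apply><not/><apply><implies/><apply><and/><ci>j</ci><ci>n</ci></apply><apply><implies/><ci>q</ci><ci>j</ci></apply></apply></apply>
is never true.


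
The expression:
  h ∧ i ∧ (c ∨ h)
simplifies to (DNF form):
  h ∧ i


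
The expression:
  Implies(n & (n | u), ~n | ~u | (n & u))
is always true.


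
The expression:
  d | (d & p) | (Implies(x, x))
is always true.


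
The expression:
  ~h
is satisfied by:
  {h: False}


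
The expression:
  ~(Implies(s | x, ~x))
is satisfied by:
  {x: True}


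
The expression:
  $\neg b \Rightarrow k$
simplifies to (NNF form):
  $b \vee k$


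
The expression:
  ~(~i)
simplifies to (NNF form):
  i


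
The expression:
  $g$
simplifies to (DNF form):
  $g$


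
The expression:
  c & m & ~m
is never true.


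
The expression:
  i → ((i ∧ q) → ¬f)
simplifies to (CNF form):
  ¬f ∨ ¬i ∨ ¬q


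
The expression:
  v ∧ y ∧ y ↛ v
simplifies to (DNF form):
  False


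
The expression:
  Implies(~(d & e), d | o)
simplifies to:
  d | o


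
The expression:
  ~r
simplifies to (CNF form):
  ~r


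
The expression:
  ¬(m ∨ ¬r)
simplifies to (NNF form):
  r ∧ ¬m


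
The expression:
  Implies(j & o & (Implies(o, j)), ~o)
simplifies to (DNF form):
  ~j | ~o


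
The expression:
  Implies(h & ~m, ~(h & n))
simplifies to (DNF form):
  m | ~h | ~n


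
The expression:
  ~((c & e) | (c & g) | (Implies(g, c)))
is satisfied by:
  {g: True, c: False}


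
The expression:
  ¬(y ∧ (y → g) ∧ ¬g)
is always true.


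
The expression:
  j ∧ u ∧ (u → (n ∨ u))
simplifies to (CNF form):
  j ∧ u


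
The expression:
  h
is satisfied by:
  {h: True}


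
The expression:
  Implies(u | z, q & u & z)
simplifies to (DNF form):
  (z & ~z) | (q & u & z) | (~u & ~z) | (q & u & ~u) | (q & z & ~z) | (u & z & ~z) | (q & ~u & ~z) | (u & ~u & ~z)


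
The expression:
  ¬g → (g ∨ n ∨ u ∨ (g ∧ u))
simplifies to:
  g ∨ n ∨ u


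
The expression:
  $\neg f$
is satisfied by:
  {f: False}


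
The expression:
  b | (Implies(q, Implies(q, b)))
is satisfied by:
  {b: True, q: False}
  {q: False, b: False}
  {q: True, b: True}


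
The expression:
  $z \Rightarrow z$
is always true.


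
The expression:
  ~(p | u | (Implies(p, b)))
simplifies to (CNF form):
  False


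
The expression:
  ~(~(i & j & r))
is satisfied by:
  {r: True, i: True, j: True}


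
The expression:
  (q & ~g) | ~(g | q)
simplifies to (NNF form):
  ~g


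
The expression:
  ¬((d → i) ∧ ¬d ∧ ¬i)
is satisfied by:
  {i: True, d: True}
  {i: True, d: False}
  {d: True, i: False}


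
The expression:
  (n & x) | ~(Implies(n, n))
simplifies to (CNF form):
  n & x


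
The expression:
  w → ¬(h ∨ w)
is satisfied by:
  {w: False}


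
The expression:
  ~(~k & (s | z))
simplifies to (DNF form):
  k | (~s & ~z)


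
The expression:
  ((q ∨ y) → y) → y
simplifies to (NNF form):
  q ∨ y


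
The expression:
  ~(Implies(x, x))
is never true.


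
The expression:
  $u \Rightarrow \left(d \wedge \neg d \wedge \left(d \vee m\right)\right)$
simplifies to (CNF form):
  $\neg u$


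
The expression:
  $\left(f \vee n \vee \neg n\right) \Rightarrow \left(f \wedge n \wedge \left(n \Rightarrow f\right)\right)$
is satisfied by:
  {f: True, n: True}


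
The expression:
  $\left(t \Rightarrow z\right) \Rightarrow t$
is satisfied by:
  {t: True}


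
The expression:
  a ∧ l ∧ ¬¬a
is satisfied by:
  {a: True, l: True}


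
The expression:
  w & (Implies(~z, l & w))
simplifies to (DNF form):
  (l & w) | (w & z)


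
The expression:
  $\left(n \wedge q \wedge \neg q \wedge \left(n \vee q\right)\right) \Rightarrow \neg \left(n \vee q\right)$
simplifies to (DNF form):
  $\text{True}$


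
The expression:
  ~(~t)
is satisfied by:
  {t: True}


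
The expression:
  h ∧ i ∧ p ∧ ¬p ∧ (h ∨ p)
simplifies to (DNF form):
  False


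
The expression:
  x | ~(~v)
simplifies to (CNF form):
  v | x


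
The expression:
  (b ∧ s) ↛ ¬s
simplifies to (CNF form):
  b ∧ s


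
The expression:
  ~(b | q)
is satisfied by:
  {q: False, b: False}


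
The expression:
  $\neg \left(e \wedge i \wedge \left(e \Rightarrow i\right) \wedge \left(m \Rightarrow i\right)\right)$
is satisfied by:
  {e: False, i: False}
  {i: True, e: False}
  {e: True, i: False}


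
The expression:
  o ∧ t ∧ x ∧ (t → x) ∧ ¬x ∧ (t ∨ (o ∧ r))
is never true.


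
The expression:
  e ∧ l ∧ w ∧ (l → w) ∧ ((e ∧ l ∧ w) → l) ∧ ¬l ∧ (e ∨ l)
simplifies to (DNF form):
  False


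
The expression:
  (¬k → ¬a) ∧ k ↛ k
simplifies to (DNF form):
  False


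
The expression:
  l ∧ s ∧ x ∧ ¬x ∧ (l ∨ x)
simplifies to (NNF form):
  False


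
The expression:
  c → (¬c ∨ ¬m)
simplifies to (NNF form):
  ¬c ∨ ¬m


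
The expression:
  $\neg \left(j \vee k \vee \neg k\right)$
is never true.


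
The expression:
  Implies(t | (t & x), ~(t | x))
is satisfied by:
  {t: False}


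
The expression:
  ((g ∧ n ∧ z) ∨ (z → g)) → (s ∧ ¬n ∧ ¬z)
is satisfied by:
  {z: True, s: True, n: False, g: False}
  {z: True, n: False, g: False, s: False}
  {z: True, s: True, n: True, g: False}
  {z: True, n: True, g: False, s: False}
  {s: True, n: False, g: False, z: False}
  {s: True, g: True, n: False, z: False}


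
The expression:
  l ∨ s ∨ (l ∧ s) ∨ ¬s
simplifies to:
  True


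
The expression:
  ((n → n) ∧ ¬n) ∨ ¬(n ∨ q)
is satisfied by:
  {n: False}


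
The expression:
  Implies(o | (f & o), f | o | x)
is always true.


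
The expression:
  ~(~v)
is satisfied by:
  {v: True}


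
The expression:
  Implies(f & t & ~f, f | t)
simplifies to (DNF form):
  True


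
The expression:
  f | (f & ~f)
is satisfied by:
  {f: True}


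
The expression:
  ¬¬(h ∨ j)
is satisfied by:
  {h: True, j: True}
  {h: True, j: False}
  {j: True, h: False}


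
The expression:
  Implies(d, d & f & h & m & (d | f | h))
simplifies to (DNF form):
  ~d | (f & h & m)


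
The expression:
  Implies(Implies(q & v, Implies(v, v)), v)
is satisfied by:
  {v: True}


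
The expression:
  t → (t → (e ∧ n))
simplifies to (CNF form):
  (e ∨ ¬t) ∧ (n ∨ ¬t)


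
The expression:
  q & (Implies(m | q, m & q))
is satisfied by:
  {m: True, q: True}


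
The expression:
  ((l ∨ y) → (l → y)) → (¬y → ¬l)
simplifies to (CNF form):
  True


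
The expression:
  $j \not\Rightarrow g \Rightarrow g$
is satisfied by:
  {g: True, j: False}
  {j: False, g: False}
  {j: True, g: True}


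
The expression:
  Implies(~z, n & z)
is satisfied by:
  {z: True}


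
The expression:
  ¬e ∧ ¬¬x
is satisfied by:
  {x: True, e: False}


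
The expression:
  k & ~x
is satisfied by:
  {k: True, x: False}


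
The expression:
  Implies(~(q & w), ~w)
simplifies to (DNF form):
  q | ~w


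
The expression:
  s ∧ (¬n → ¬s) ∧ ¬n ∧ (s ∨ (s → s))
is never true.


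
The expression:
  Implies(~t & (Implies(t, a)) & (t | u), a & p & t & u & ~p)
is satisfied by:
  {t: True, u: False}
  {u: False, t: False}
  {u: True, t: True}


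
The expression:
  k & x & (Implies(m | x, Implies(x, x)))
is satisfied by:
  {x: True, k: True}


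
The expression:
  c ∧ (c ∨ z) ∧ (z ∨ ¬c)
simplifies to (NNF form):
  c ∧ z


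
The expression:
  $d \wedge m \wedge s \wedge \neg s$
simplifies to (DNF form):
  $\text{False}$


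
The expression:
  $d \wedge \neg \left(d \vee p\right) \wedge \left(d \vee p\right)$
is never true.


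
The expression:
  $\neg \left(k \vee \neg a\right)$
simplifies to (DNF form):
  $a \wedge \neg k$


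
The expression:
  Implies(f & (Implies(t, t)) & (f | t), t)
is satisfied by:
  {t: True, f: False}
  {f: False, t: False}
  {f: True, t: True}


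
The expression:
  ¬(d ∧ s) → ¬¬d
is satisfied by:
  {d: True}


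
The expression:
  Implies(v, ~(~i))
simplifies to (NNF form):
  i | ~v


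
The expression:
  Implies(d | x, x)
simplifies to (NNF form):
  x | ~d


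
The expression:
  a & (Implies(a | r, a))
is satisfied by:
  {a: True}


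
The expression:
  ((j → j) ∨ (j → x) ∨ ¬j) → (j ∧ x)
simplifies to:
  j ∧ x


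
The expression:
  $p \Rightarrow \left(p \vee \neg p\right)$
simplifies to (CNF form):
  $\text{True}$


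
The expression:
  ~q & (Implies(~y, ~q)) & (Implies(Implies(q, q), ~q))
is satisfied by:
  {q: False}


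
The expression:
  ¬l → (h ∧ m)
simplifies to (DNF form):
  l ∨ (h ∧ m)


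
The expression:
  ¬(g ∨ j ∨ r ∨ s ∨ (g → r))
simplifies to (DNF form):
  False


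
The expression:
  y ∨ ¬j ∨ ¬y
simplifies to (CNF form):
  True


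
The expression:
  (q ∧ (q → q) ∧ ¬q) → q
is always true.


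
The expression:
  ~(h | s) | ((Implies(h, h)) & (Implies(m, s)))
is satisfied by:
  {s: True, h: False, m: False}
  {h: False, m: False, s: False}
  {s: True, m: True, h: False}
  {m: True, h: False, s: False}
  {s: True, h: True, m: False}
  {h: True, s: False, m: False}
  {s: True, m: True, h: True}


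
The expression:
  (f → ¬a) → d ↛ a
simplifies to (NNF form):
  (a ∧ f) ∨ (d ∧ ¬a)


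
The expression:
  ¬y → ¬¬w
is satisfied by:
  {y: True, w: True}
  {y: True, w: False}
  {w: True, y: False}


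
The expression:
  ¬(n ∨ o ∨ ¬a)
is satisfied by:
  {a: True, n: False, o: False}


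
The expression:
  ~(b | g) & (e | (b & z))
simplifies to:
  e & ~b & ~g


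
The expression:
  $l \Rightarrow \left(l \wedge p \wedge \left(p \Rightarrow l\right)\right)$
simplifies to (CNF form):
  $p \vee \neg l$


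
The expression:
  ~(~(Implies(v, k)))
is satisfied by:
  {k: True, v: False}
  {v: False, k: False}
  {v: True, k: True}


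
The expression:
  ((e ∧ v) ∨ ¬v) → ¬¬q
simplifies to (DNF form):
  q ∨ (v ∧ ¬e)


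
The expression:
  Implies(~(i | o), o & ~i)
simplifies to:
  i | o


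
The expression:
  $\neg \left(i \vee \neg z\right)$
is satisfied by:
  {z: True, i: False}


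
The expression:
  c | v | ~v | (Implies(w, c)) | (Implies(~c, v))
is always true.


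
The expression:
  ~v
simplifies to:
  ~v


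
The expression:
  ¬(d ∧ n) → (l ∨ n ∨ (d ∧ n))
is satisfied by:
  {n: True, l: True}
  {n: True, l: False}
  {l: True, n: False}


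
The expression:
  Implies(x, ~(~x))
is always true.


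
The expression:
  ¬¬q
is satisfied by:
  {q: True}


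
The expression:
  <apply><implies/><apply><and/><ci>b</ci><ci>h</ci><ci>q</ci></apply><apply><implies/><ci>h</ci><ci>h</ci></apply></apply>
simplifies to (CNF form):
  <true/>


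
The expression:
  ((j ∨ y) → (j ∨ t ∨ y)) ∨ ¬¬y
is always true.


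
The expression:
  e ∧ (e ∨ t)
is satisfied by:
  {e: True}


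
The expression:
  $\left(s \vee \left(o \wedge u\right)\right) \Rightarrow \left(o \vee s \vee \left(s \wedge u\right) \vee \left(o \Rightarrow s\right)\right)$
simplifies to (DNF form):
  $\text{True}$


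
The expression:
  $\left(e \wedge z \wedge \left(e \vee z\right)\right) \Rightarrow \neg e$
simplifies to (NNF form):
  $\neg e \vee \neg z$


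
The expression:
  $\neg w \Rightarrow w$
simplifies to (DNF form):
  $w$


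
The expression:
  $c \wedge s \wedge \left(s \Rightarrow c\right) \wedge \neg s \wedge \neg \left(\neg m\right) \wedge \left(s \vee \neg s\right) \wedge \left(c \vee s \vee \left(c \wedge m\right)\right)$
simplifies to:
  $\text{False}$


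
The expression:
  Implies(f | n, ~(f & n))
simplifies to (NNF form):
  ~f | ~n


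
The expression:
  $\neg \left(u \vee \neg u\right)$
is never true.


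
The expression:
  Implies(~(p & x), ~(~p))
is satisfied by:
  {p: True}


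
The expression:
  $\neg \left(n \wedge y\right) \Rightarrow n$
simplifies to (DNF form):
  $n$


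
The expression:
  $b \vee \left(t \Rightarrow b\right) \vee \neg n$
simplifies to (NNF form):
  $b \vee \neg n \vee \neg t$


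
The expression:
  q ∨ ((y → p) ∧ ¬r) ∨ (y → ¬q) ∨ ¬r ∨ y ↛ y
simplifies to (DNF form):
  True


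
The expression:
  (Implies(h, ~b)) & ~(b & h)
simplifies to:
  ~b | ~h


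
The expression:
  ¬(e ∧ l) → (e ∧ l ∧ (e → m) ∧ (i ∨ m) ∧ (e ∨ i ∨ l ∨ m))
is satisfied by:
  {e: True, l: True}


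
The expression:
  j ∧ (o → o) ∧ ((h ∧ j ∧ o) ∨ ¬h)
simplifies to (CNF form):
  j ∧ (o ∨ ¬h)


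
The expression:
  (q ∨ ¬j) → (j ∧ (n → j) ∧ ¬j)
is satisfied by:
  {j: True, q: False}


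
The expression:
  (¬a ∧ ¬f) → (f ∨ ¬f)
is always true.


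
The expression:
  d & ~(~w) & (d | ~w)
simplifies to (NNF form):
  d & w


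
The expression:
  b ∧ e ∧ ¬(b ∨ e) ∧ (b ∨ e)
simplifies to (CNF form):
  False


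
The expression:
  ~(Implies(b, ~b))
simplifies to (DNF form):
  b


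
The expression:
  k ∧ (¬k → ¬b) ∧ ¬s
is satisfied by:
  {k: True, s: False}


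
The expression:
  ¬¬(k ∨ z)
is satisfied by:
  {k: True, z: True}
  {k: True, z: False}
  {z: True, k: False}


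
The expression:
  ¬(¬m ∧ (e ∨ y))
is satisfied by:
  {m: True, y: False, e: False}
  {m: True, e: True, y: False}
  {m: True, y: True, e: False}
  {m: True, e: True, y: True}
  {e: False, y: False, m: False}


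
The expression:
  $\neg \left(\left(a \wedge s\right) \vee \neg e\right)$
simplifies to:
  $e \wedge \left(\neg a \vee \neg s\right)$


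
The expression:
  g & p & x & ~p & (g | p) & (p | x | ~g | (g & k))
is never true.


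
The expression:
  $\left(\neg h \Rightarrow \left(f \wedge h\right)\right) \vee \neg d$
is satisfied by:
  {h: True, d: False}
  {d: False, h: False}
  {d: True, h: True}


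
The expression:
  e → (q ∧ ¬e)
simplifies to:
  ¬e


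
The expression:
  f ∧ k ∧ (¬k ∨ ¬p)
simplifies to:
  f ∧ k ∧ ¬p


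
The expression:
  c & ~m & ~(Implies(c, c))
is never true.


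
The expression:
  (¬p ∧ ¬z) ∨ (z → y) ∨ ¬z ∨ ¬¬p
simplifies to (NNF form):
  p ∨ y ∨ ¬z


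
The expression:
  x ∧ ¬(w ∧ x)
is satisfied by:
  {x: True, w: False}


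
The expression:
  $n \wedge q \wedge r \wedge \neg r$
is never true.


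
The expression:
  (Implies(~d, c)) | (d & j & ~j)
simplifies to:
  c | d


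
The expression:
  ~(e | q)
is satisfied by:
  {q: False, e: False}


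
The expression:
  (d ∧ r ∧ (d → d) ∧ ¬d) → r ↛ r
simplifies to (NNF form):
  True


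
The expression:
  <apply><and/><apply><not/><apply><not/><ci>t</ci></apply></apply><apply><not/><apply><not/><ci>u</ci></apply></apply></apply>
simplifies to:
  <apply><and/><ci>t</ci><ci>u</ci></apply>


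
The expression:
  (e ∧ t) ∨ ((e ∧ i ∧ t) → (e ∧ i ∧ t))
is always true.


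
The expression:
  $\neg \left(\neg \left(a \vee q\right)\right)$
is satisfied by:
  {a: True, q: True}
  {a: True, q: False}
  {q: True, a: False}


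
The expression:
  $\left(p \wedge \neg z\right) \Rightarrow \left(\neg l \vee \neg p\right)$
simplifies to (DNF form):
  $z \vee \neg l \vee \neg p$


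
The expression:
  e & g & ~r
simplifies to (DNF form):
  e & g & ~r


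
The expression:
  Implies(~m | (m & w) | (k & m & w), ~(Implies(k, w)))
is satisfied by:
  {k: True, m: True, w: False}
  {k: True, w: False, m: False}
  {m: True, w: False, k: False}


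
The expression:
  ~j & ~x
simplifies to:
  ~j & ~x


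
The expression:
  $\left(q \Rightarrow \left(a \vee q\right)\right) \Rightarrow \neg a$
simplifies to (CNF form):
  $\neg a$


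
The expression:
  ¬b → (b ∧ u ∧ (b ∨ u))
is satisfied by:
  {b: True}


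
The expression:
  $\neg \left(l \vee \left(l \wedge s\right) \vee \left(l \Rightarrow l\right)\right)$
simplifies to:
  $\text{False}$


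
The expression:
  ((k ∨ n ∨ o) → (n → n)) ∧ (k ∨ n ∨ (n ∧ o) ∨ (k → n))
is always true.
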